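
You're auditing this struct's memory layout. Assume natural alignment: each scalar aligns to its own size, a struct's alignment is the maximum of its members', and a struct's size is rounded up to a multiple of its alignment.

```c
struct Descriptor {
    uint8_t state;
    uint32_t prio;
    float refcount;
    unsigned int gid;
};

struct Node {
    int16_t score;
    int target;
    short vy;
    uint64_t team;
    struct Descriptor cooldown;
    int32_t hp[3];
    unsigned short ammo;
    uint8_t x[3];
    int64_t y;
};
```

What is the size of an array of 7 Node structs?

Descriptor: state at 0 (size 1, align 1) → ends 1; pad 3 to align 4 for prio; prio at 4 (size 4, align 4) → ends 8; refcount at 8 (size 4, align 4) → ends 12; gid at 12 (size 4, align 4) → ends 16; total 16 bytes, alignment 4
score at 0 (size 2, align 2) → ends 2
pad 2 to align 4 for target
target at 4 (size 4, align 4) → ends 8
vy at 8 (size 2, align 2) → ends 10
pad 6 to align 8 for team
team at 16 (size 8, align 8) → ends 24
cooldown at 24 (size 16, align 4) → ends 40
hp at 40 (size 12, align 4) → ends 52
ammo at 52 (size 2, align 2) → ends 54
x at 54 (size 3, align 1) → ends 57
pad 7 to align 8 for y
y at 64 (size 8, align 8) → ends 72
total 72 bytes, alignment 8
array of 7: 7 × 72 = 504

504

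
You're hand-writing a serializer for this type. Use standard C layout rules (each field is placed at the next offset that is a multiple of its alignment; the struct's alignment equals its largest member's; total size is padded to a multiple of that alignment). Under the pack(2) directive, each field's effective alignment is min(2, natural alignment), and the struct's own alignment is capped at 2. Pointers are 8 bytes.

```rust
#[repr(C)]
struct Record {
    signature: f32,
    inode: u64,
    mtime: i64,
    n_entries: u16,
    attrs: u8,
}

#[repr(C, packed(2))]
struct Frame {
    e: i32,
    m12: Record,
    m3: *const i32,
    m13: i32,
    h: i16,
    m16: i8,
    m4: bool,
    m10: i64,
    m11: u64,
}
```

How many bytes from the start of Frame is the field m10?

Record: signature at 0 (size 4, align 4) → ends 4; pad 4 to align 8 for inode; inode at 8 (size 8, align 8) → ends 16; mtime at 16 (size 8, align 8) → ends 24; n_entries at 24 (size 2, align 2) → ends 26; attrs at 26 (size 1, align 1) → ends 27; tail pad 5 to reach multiple of 8; total 32 bytes, alignment 8
e at 0 (size 4, align 2) → ends 4
m12 at 4 (size 32, align 2) → ends 36
m3 at 36 (size 8, align 2) → ends 44
m13 at 44 (size 4, align 2) → ends 48
h at 48 (size 2, align 2) → ends 50
m16 at 50 (size 1, align 1) → ends 51
m4 at 51 (size 1, align 1) → ends 52
m10 at 52 (size 8, align 2) → ends 60

52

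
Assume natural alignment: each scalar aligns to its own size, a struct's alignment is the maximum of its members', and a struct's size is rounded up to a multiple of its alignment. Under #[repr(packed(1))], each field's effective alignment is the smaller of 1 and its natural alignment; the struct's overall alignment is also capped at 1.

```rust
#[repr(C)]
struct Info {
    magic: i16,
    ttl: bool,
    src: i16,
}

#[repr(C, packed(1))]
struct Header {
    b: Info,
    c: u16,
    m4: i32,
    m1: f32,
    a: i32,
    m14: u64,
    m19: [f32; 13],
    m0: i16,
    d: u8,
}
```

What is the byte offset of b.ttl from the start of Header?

Info: @0: magic [2B, align 2] → 2; @2: ttl [1B, align 1] → 3; +1 pad (align 2); @4: src [2B, align 2] → 6; size 6, align 2
@0: b [6B, align 1] → 6
within Info: ttl at 2
0 + 2 = 2

2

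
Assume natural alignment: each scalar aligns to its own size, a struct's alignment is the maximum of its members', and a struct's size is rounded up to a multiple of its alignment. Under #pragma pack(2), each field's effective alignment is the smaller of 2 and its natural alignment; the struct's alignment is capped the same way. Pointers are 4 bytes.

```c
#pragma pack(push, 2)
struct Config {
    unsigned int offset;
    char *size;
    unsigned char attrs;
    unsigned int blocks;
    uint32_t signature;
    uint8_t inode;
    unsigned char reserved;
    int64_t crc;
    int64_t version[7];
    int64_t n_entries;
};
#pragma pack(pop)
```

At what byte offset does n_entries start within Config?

84

offset at 0 (size 4, align 2) → ends 4
size at 4 (size 4, align 2) → ends 8
attrs at 8 (size 1, align 1) → ends 9
pad 1 to align 2 for blocks
blocks at 10 (size 4, align 2) → ends 14
signature at 14 (size 4, align 2) → ends 18
inode at 18 (size 1, align 1) → ends 19
reserved at 19 (size 1, align 1) → ends 20
crc at 20 (size 8, align 2) → ends 28
version at 28 (size 56, align 2) → ends 84
n_entries at 84 (size 8, align 2) → ends 92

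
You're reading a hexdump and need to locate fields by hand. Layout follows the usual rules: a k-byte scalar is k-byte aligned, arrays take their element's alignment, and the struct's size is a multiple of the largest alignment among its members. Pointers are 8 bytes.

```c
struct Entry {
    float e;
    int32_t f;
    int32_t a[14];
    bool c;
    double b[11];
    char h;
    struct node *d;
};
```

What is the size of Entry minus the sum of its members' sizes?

14

0..4  e  (4B, 4-aligned)
4..8  f  (4B, 4-aligned)
8..64  a  (56B, 4-aligned)
64..65  c  (1B, 1-aligned)
65..72  -- padding (7B)
72..160  b  (88B, 8-aligned)
160..161  h  (1B, 1-aligned)
161..168  -- padding (7B)
168..176  d  (8B, 8-aligned)
sizeof = 176, alignof = 8
data bytes 162, size 176 → padding 14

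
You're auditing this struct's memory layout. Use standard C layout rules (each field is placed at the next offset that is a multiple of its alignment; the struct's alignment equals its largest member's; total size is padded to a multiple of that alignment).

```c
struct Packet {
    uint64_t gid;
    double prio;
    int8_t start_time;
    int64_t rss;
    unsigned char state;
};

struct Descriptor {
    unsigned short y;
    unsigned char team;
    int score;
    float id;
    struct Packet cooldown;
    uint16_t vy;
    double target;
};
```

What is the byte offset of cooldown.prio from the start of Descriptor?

24

Packet: gid at 0 (size 8, align 8) → ends 8; prio at 8 (size 8, align 8) → ends 16; start_time at 16 (size 1, align 1) → ends 17; pad 7 to align 8 for rss; rss at 24 (size 8, align 8) → ends 32; state at 32 (size 1, align 1) → ends 33; tail pad 7 to reach multiple of 8; total 40 bytes, alignment 8
y at 0 (size 2, align 2) → ends 2
team at 2 (size 1, align 1) → ends 3
pad 1 to align 4 for score
score at 4 (size 4, align 4) → ends 8
id at 8 (size 4, align 4) → ends 12
pad 4 to align 8 for cooldown
cooldown at 16 (size 40, align 8) → ends 56
within Packet: prio at 8
16 + 8 = 24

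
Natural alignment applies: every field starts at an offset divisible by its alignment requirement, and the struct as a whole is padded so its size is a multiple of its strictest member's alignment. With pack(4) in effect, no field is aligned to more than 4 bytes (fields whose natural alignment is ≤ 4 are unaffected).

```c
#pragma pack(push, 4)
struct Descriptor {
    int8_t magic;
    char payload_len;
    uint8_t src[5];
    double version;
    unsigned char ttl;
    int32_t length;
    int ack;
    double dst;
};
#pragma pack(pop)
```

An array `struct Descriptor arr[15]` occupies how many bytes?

540

0..1  magic  (1B, 1-aligned)
1..2  payload_len  (1B, 1-aligned)
2..7  src  (5B, 1-aligned)
7..8  -- padding (1B)
8..16  version  (8B, 4-aligned)
16..17  ttl  (1B, 1-aligned)
17..20  -- padding (3B)
20..24  length  (4B, 4-aligned)
24..28  ack  (4B, 4-aligned)
28..36  dst  (8B, 4-aligned)
sizeof = 36, alignof = 4
array of 15: 15 × 36 = 540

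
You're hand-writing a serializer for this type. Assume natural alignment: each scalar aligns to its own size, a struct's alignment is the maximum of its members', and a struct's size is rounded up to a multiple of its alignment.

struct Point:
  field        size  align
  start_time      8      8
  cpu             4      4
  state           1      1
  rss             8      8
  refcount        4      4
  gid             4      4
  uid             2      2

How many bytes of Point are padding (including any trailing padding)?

9

0..8  start_time  (8B, 8-aligned)
8..12  cpu  (4B, 4-aligned)
12..13  state  (1B, 1-aligned)
13..16  -- padding (3B)
16..24  rss  (8B, 8-aligned)
24..28  refcount  (4B, 4-aligned)
28..32  gid  (4B, 4-aligned)
32..34  uid  (2B, 2-aligned)
34..40  -- tail padding (6B)
sizeof = 40, alignof = 8
data bytes 31, size 40 → padding 9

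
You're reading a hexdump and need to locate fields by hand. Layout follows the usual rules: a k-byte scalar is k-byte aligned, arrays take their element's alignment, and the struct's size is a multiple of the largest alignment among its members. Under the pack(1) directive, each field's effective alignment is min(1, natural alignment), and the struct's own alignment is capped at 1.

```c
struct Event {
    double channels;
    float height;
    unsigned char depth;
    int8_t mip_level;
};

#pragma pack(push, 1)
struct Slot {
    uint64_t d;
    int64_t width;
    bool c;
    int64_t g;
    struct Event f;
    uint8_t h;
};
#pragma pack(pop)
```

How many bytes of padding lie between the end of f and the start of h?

0

Event: 0..8  channels  (8B, 8-aligned); 8..12  height  (4B, 4-aligned); 12..13  depth  (1B, 1-aligned); 13..14  mip_level  (1B, 1-aligned); 14..16  -- tail padding (2B); sizeof = 16, alignof = 8
0..8  d  (8B, 1-aligned)
8..16  width  (8B, 1-aligned)
16..17  c  (1B, 1-aligned)
17..25  g  (8B, 1-aligned)
25..41  f  (16B, 1-aligned)
41..42  h  (1B, 1-aligned)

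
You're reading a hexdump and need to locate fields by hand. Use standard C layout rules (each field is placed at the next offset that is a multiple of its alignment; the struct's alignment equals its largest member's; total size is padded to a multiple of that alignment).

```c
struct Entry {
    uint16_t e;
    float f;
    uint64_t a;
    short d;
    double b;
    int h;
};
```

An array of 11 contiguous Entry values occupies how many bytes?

440

0..2  e  (2B, 2-aligned)
2..4  -- padding (2B)
4..8  f  (4B, 4-aligned)
8..16  a  (8B, 8-aligned)
16..18  d  (2B, 2-aligned)
18..24  -- padding (6B)
24..32  b  (8B, 8-aligned)
32..36  h  (4B, 4-aligned)
36..40  -- tail padding (4B)
sizeof = 40, alignof = 8
array of 11: 11 × 40 = 440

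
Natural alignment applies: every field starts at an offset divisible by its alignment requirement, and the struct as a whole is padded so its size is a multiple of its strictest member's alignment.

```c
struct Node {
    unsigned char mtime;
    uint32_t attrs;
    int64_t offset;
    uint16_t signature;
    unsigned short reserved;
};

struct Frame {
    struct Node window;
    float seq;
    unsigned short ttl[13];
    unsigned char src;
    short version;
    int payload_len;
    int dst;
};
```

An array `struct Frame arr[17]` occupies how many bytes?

1224

Node: 0..1  mtime  (1B, 1-aligned); 1..4  -- padding (3B); 4..8  attrs  (4B, 4-aligned); 8..16  offset  (8B, 8-aligned); 16..18  signature  (2B, 2-aligned); 18..20  reserved  (2B, 2-aligned); 20..24  -- tail padding (4B); sizeof = 24, alignof = 8
0..24  window  (24B, 8-aligned)
24..28  seq  (4B, 4-aligned)
28..54  ttl  (26B, 2-aligned)
54..55  src  (1B, 1-aligned)
55..56  -- padding (1B)
56..58  version  (2B, 2-aligned)
58..60  -- padding (2B)
60..64  payload_len  (4B, 4-aligned)
64..68  dst  (4B, 4-aligned)
68..72  -- tail padding (4B)
sizeof = 72, alignof = 8
array of 17: 17 × 72 = 1224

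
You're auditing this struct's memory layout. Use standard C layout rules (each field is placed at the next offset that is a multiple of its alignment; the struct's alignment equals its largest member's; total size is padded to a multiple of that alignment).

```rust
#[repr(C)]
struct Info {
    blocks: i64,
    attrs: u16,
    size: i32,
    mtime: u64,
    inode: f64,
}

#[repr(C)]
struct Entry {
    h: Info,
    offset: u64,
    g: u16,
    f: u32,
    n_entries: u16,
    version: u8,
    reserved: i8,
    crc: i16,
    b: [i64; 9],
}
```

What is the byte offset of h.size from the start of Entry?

Info: 0..8  blocks  (8B, 8-aligned); 8..10  attrs  (2B, 2-aligned); 10..12  -- padding (2B); 12..16  size  (4B, 4-aligned); 16..24  mtime  (8B, 8-aligned); 24..32  inode  (8B, 8-aligned); sizeof = 32, alignof = 8
0..32  h  (32B, 8-aligned)
within Info: size at 12
0 + 12 = 12

12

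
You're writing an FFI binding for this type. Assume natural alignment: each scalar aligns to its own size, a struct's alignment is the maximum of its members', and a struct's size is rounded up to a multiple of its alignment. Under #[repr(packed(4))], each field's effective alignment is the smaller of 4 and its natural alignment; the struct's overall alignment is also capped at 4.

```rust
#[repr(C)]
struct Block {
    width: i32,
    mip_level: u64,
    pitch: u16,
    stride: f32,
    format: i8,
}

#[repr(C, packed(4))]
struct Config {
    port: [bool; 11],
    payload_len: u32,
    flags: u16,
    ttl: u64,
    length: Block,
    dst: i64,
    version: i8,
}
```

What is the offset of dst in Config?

Block: @0: width [4B, align 4] → 4; +4 pad (align 8); @8: mip_level [8B, align 8] → 16; @16: pitch [2B, align 2] → 18; +2 pad (align 4); @20: stride [4B, align 4] → 24; @24: format [1B, align 1] → 25; +7 tail pad (align 8); size 32, align 8
@0: port [11B, align 1] → 11
+1 pad (align 4)
@12: payload_len [4B, align 4] → 16
@16: flags [2B, align 2] → 18
+2 pad (align 4)
@20: ttl [8B, align 4] → 28
@28: length [32B, align 4] → 60
@60: dst [8B, align 4] → 68

60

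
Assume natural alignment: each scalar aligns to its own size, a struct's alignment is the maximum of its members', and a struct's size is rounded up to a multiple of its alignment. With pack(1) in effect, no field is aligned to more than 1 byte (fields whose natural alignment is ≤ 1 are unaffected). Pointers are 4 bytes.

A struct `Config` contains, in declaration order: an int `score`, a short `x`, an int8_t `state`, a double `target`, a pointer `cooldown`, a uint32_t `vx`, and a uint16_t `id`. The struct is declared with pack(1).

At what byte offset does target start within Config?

7

@0: score [4B, align 1] → 4
@4: x [2B, align 1] → 6
@6: state [1B, align 1] → 7
@7: target [8B, align 1] → 15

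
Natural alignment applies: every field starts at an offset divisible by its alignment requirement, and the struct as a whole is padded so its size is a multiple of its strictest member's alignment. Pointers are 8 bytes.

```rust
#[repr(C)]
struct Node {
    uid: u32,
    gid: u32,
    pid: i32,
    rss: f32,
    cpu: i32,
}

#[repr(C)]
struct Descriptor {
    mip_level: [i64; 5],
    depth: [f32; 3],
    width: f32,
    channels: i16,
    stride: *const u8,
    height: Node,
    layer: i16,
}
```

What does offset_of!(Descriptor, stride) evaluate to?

64

Node: uid at 0 (size 4, align 4) → ends 4; gid at 4 (size 4, align 4) → ends 8; pid at 8 (size 4, align 4) → ends 12; rss at 12 (size 4, align 4) → ends 16; cpu at 16 (size 4, align 4) → ends 20; total 20 bytes, alignment 4
mip_level at 0 (size 40, align 8) → ends 40
depth at 40 (size 12, align 4) → ends 52
width at 52 (size 4, align 4) → ends 56
channels at 56 (size 2, align 2) → ends 58
pad 6 to align 8 for stride
stride at 64 (size 8, align 8) → ends 72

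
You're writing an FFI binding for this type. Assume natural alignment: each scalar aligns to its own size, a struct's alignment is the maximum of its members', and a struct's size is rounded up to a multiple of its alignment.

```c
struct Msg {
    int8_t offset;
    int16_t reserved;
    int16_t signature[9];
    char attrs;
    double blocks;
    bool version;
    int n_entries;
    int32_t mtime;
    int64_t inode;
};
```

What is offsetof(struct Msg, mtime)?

offset at 0 (size 1, align 1) → ends 1
pad 1 to align 2 for reserved
reserved at 2 (size 2, align 2) → ends 4
signature at 4 (size 18, align 2) → ends 22
attrs at 22 (size 1, align 1) → ends 23
pad 1 to align 8 for blocks
blocks at 24 (size 8, align 8) → ends 32
version at 32 (size 1, align 1) → ends 33
pad 3 to align 4 for n_entries
n_entries at 36 (size 4, align 4) → ends 40
mtime at 40 (size 4, align 4) → ends 44

40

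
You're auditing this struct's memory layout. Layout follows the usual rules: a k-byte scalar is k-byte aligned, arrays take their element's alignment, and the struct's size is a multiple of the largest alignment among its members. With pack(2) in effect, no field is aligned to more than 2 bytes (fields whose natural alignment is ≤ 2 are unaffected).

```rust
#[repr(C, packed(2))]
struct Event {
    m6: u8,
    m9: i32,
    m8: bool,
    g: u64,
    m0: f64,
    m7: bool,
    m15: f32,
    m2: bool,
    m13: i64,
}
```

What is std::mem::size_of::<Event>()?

@0: m6 [1B, align 1] → 1
+1 pad (align 2)
@2: m9 [4B, align 2] → 6
@6: m8 [1B, align 1] → 7
+1 pad (align 2)
@8: g [8B, align 2] → 16
@16: m0 [8B, align 2] → 24
@24: m7 [1B, align 1] → 25
+1 pad (align 2)
@26: m15 [4B, align 2] → 30
@30: m2 [1B, align 1] → 31
+1 pad (align 2)
@32: m13 [8B, align 2] → 40
size 40, align 2

40 bytes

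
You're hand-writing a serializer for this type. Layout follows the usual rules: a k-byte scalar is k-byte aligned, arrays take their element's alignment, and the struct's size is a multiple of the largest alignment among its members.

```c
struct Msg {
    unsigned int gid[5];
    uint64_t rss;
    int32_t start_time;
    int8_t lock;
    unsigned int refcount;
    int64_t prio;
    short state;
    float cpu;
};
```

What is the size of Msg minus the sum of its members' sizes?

gid at 0 (size 20, align 4) → ends 20
pad 4 to align 8 for rss
rss at 24 (size 8, align 8) → ends 32
start_time at 32 (size 4, align 4) → ends 36
lock at 36 (size 1, align 1) → ends 37
pad 3 to align 4 for refcount
refcount at 40 (size 4, align 4) → ends 44
pad 4 to align 8 for prio
prio at 48 (size 8, align 8) → ends 56
state at 56 (size 2, align 2) → ends 58
pad 2 to align 4 for cpu
cpu at 60 (size 4, align 4) → ends 64
total 64 bytes, alignment 8
data bytes 51, size 64 → padding 13

13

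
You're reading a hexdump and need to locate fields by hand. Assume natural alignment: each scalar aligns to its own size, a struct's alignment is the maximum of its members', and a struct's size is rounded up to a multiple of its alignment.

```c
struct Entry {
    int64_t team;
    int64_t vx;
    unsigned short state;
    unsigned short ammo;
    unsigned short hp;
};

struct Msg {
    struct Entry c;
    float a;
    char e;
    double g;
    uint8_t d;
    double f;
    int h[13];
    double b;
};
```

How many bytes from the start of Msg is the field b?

Entry: 0..8  team  (8B, 8-aligned); 8..16  vx  (8B, 8-aligned); 16..18  state  (2B, 2-aligned); 18..20  ammo  (2B, 2-aligned); 20..22  hp  (2B, 2-aligned); 22..24  -- tail padding (2B); sizeof = 24, alignof = 8
0..24  c  (24B, 8-aligned)
24..28  a  (4B, 4-aligned)
28..29  e  (1B, 1-aligned)
29..32  -- padding (3B)
32..40  g  (8B, 8-aligned)
40..41  d  (1B, 1-aligned)
41..48  -- padding (7B)
48..56  f  (8B, 8-aligned)
56..108  h  (52B, 4-aligned)
108..112  -- padding (4B)
112..120  b  (8B, 8-aligned)

112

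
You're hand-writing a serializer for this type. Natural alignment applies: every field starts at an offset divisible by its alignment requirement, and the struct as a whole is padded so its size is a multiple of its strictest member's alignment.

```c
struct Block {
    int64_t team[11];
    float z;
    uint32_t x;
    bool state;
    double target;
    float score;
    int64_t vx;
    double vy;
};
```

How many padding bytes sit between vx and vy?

0

@0: team [88B, align 8] → 88
@88: z [4B, align 4] → 92
@92: x [4B, align 4] → 96
@96: state [1B, align 1] → 97
+7 pad (align 8)
@104: target [8B, align 8] → 112
@112: score [4B, align 4] → 116
+4 pad (align 8)
@120: vx [8B, align 8] → 128
@128: vy [8B, align 8] → 136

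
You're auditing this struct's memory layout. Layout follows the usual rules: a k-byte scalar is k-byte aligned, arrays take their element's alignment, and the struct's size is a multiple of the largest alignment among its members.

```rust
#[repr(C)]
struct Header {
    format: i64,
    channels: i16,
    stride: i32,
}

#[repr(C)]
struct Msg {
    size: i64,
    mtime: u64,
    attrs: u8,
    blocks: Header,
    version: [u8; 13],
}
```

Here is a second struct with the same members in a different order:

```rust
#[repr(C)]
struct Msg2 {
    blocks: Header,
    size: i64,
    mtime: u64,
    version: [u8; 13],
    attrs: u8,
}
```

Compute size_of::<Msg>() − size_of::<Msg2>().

8

Header: 0..8  format  (8B, 8-aligned); 8..10  channels  (2B, 2-aligned); 10..12  -- padding (2B); 12..16  stride  (4B, 4-aligned); sizeof = 16, alignof = 8
0..8  size  (8B, 8-aligned)
8..16  mtime  (8B, 8-aligned)
16..17  attrs  (1B, 1-aligned)
17..24  -- padding (7B)
24..40  blocks  (16B, 8-aligned)
40..53  version  (13B, 1-aligned)
53..56  -- tail padding (3B)
sizeof = 56, alignof = 8
— Msg2 —
0..16  blocks  (16B, 8-aligned)
16..24  size  (8B, 8-aligned)
24..32  mtime  (8B, 8-aligned)
32..45  version  (13B, 1-aligned)
45..46  attrs  (1B, 1-aligned)
46..48  -- tail padding (2B)
sizeof = 48, alignof = 8
56 − 48 = 8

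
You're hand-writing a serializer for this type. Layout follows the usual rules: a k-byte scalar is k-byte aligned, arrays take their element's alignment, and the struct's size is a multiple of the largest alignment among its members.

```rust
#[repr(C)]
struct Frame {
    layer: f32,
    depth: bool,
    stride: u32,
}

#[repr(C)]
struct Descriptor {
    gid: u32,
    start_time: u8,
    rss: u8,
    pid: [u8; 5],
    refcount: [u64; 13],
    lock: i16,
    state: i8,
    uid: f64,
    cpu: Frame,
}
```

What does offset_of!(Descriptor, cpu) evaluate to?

Frame: layer at 0 (size 4, align 4) → ends 4; depth at 4 (size 1, align 1) → ends 5; pad 3 to align 4 for stride; stride at 8 (size 4, align 4) → ends 12; total 12 bytes, alignment 4
gid at 0 (size 4, align 4) → ends 4
start_time at 4 (size 1, align 1) → ends 5
rss at 5 (size 1, align 1) → ends 6
pid at 6 (size 5, align 1) → ends 11
pad 5 to align 8 for refcount
refcount at 16 (size 104, align 8) → ends 120
lock at 120 (size 2, align 2) → ends 122
state at 122 (size 1, align 1) → ends 123
pad 5 to align 8 for uid
uid at 128 (size 8, align 8) → ends 136
cpu at 136 (size 12, align 4) → ends 148

136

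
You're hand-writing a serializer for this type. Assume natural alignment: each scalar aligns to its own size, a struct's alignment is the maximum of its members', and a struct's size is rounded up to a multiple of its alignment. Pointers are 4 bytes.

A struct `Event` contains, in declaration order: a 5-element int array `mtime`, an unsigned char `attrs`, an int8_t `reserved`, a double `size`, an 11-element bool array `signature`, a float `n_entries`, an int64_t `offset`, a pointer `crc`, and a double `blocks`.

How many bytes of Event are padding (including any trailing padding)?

7

mtime at 0 (size 20, align 4) → ends 20
attrs at 20 (size 1, align 1) → ends 21
reserved at 21 (size 1, align 1) → ends 22
pad 2 to align 8 for size
size at 24 (size 8, align 8) → ends 32
signature at 32 (size 11, align 1) → ends 43
pad 1 to align 4 for n_entries
n_entries at 44 (size 4, align 4) → ends 48
offset at 48 (size 8, align 8) → ends 56
crc at 56 (size 4, align 4) → ends 60
pad 4 to align 8 for blocks
blocks at 64 (size 8, align 8) → ends 72
total 72 bytes, alignment 8
data bytes 65, size 72 → padding 7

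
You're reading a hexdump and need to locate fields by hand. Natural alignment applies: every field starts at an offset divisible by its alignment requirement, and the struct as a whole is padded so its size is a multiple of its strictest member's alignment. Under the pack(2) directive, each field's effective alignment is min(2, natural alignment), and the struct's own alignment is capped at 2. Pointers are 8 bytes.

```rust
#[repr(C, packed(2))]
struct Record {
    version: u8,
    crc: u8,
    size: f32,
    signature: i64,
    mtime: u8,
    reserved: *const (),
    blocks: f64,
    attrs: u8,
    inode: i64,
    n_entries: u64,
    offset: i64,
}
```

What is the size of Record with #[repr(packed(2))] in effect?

58

@0: version [1B, align 1] → 1
@1: crc [1B, align 1] → 2
@2: size [4B, align 2] → 6
@6: signature [8B, align 2] → 14
@14: mtime [1B, align 1] → 15
+1 pad (align 2)
@16: reserved [8B, align 2] → 24
@24: blocks [8B, align 2] → 32
@32: attrs [1B, align 1] → 33
+1 pad (align 2)
@34: inode [8B, align 2] → 42
@42: n_entries [8B, align 2] → 50
@50: offset [8B, align 2] → 58
size 58, align 2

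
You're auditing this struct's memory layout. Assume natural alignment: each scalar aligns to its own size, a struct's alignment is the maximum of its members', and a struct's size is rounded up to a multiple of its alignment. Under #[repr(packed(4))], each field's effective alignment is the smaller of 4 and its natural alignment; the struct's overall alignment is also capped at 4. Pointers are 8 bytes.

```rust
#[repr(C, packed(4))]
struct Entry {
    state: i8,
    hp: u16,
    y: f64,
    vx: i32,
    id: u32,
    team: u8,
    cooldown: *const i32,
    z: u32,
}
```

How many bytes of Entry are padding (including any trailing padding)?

@0: state [1B, align 1] → 1
+1 pad (align 2)
@2: hp [2B, align 2] → 4
@4: y [8B, align 4] → 12
@12: vx [4B, align 4] → 16
@16: id [4B, align 4] → 20
@20: team [1B, align 1] → 21
+3 pad (align 4)
@24: cooldown [8B, align 4] → 32
@32: z [4B, align 4] → 36
size 36, align 4
data bytes 32, size 36 → padding 4

4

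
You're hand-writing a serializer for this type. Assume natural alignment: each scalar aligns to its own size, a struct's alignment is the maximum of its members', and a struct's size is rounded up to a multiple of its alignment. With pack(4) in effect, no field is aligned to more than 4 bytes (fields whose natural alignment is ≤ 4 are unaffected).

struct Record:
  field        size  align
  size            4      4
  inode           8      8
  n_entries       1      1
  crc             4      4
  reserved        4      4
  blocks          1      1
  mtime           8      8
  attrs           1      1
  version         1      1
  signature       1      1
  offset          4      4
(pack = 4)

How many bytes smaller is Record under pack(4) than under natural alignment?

natural layout:
  0..4  size  (4B, 4-aligned)
  4..8  -- padding (4B)
  8..16  inode  (8B, 8-aligned)
  16..17  n_entries  (1B, 1-aligned)
  17..20  -- padding (3B)
  20..24  crc  (4B, 4-aligned)
  24..28  reserved  (4B, 4-aligned)
  28..29  blocks  (1B, 1-aligned)
  29..32  -- padding (3B)
  32..40  mtime  (8B, 8-aligned)
  40..41  attrs  (1B, 1-aligned)
  41..42  version  (1B, 1-aligned)
  42..43  signature  (1B, 1-aligned)
  43..44  -- padding (1B)
  44..48  offset  (4B, 4-aligned)
  sizeof = 48, alignof = 8
packed(4) layout:
  0..4  size  (4B, 4-aligned)
  4..12  inode  (8B, 4-aligned)
  12..13  n_entries  (1B, 1-aligned)
  13..16  -- padding (3B)
  16..20  crc  (4B, 4-aligned)
  20..24  reserved  (4B, 4-aligned)
  24..25  blocks  (1B, 1-aligned)
  25..28  -- padding (3B)
  28..36  mtime  (8B, 4-aligned)
  36..37  attrs  (1B, 1-aligned)
  37..38  version  (1B, 1-aligned)
  38..39  signature  (1B, 1-aligned)
  39..40  -- padding (1B)
  40..44  offset  (4B, 4-aligned)
  sizeof = 44, alignof = 4
48 − 44 = 4

4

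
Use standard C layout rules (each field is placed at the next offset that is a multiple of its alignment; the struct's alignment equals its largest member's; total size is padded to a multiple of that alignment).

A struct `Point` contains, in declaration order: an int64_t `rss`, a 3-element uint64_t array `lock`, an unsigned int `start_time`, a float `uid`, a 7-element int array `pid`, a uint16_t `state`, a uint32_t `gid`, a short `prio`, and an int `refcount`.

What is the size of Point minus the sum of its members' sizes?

0..8  rss  (8B, 8-aligned)
8..32  lock  (24B, 8-aligned)
32..36  start_time  (4B, 4-aligned)
36..40  uid  (4B, 4-aligned)
40..68  pid  (28B, 4-aligned)
68..70  state  (2B, 2-aligned)
70..72  -- padding (2B)
72..76  gid  (4B, 4-aligned)
76..78  prio  (2B, 2-aligned)
78..80  -- padding (2B)
80..84  refcount  (4B, 4-aligned)
84..88  -- tail padding (4B)
sizeof = 88, alignof = 8
data bytes 80, size 88 → padding 8

8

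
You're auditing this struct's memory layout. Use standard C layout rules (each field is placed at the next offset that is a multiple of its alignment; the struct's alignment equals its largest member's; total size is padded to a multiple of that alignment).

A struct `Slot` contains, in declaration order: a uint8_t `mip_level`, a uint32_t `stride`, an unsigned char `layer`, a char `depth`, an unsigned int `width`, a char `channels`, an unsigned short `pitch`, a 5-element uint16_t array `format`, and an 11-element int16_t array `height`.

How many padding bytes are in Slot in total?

@0: mip_level [1B, align 1] → 1
+3 pad (align 4)
@4: stride [4B, align 4] → 8
@8: layer [1B, align 1] → 9
@9: depth [1B, align 1] → 10
+2 pad (align 4)
@12: width [4B, align 4] → 16
@16: channels [1B, align 1] → 17
+1 pad (align 2)
@18: pitch [2B, align 2] → 20
@20: format [10B, align 2] → 30
@30: height [22B, align 2] → 52
size 52, align 4
data bytes 46, size 52 → padding 6

6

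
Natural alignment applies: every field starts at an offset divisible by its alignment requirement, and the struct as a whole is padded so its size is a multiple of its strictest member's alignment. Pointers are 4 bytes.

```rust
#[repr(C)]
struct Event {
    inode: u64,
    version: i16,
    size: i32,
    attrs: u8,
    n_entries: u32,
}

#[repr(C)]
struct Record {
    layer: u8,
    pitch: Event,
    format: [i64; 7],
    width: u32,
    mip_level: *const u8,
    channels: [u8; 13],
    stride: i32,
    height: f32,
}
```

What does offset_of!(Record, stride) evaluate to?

Event: 0..8  inode  (8B, 8-aligned); 8..10  version  (2B, 2-aligned); 10..12  -- padding (2B); 12..16  size  (4B, 4-aligned); 16..17  attrs  (1B, 1-aligned); 17..20  -- padding (3B); 20..24  n_entries  (4B, 4-aligned); sizeof = 24, alignof = 8
0..1  layer  (1B, 1-aligned)
1..8  -- padding (7B)
8..32  pitch  (24B, 8-aligned)
32..88  format  (56B, 8-aligned)
88..92  width  (4B, 4-aligned)
92..96  mip_level  (4B, 4-aligned)
96..109  channels  (13B, 1-aligned)
109..112  -- padding (3B)
112..116  stride  (4B, 4-aligned)

112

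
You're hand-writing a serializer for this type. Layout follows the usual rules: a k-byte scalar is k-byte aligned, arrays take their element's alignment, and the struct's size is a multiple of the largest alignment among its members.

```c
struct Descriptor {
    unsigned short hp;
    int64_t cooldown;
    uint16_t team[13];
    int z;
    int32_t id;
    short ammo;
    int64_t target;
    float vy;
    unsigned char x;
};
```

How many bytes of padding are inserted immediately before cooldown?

hp at 0 (size 2, align 2) → ends 2
pad 6 to align 8 for cooldown
cooldown at 8 (size 8, align 8) → ends 16

6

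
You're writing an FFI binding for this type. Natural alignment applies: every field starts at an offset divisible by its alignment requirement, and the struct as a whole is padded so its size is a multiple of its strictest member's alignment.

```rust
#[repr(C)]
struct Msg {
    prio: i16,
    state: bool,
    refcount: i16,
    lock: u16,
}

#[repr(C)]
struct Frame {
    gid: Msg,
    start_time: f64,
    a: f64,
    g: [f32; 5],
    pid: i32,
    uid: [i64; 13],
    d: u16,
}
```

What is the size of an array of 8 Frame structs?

1280

Msg: prio at 0 (size 2, align 2) → ends 2; state at 2 (size 1, align 1) → ends 3; pad 1 to align 2 for refcount; refcount at 4 (size 2, align 2) → ends 6; lock at 6 (size 2, align 2) → ends 8; total 8 bytes, alignment 2
gid at 0 (size 8, align 2) → ends 8
start_time at 8 (size 8, align 8) → ends 16
a at 16 (size 8, align 8) → ends 24
g at 24 (size 20, align 4) → ends 44
pid at 44 (size 4, align 4) → ends 48
uid at 48 (size 104, align 8) → ends 152
d at 152 (size 2, align 2) → ends 154
tail pad 6 to reach multiple of 8
total 160 bytes, alignment 8
array of 8: 8 × 160 = 1280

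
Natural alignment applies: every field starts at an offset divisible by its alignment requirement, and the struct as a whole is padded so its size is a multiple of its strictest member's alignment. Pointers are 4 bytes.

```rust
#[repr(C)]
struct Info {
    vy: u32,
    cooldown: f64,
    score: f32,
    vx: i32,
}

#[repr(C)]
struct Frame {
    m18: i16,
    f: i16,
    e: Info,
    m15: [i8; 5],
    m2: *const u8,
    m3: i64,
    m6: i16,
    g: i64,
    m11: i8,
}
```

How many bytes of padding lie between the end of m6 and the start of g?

6

Info: 0..4  vy  (4B, 4-aligned); 4..8  -- padding (4B); 8..16  cooldown  (8B, 8-aligned); 16..20  score  (4B, 4-aligned); 20..24  vx  (4B, 4-aligned); sizeof = 24, alignof = 8
0..2  m18  (2B, 2-aligned)
2..4  f  (2B, 2-aligned)
4..8  -- padding (4B)
8..32  e  (24B, 8-aligned)
32..37  m15  (5B, 1-aligned)
37..40  -- padding (3B)
40..44  m2  (4B, 4-aligned)
44..48  -- padding (4B)
48..56  m3  (8B, 8-aligned)
56..58  m6  (2B, 2-aligned)
58..64  -- padding (6B)
64..72  g  (8B, 8-aligned)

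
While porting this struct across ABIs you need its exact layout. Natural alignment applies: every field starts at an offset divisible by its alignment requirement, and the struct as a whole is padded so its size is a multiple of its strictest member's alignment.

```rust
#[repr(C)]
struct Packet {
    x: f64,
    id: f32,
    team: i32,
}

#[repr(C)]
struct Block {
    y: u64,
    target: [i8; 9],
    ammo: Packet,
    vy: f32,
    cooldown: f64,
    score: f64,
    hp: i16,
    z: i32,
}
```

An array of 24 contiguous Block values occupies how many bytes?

1728

Packet: 0..8  x  (8B, 8-aligned); 8..12  id  (4B, 4-aligned); 12..16  team  (4B, 4-aligned); sizeof = 16, alignof = 8
0..8  y  (8B, 8-aligned)
8..17  target  (9B, 1-aligned)
17..24  -- padding (7B)
24..40  ammo  (16B, 8-aligned)
40..44  vy  (4B, 4-aligned)
44..48  -- padding (4B)
48..56  cooldown  (8B, 8-aligned)
56..64  score  (8B, 8-aligned)
64..66  hp  (2B, 2-aligned)
66..68  -- padding (2B)
68..72  z  (4B, 4-aligned)
sizeof = 72, alignof = 8
array of 24: 24 × 72 = 1728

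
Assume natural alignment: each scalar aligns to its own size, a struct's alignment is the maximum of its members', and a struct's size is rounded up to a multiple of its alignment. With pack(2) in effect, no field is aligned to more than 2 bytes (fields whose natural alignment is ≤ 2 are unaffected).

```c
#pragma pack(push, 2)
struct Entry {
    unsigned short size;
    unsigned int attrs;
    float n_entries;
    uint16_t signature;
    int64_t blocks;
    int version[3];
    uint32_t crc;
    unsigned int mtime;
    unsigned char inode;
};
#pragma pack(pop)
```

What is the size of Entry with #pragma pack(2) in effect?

42

size at 0 (size 2, align 2) → ends 2
attrs at 2 (size 4, align 2) → ends 6
n_entries at 6 (size 4, align 2) → ends 10
signature at 10 (size 2, align 2) → ends 12
blocks at 12 (size 8, align 2) → ends 20
version at 20 (size 12, align 2) → ends 32
crc at 32 (size 4, align 2) → ends 36
mtime at 36 (size 4, align 2) → ends 40
inode at 40 (size 1, align 1) → ends 41
tail pad 1 to reach multiple of 2
total 42 bytes, alignment 2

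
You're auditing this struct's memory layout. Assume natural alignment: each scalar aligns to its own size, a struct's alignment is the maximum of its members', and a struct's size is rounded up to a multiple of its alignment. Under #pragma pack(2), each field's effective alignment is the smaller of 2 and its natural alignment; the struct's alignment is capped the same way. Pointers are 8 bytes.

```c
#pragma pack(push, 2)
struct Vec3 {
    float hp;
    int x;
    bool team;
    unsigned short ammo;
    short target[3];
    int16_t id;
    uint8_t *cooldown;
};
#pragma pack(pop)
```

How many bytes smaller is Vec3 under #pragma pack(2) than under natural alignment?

natural layout:
  0..4  hp  (4B, 4-aligned)
  4..8  x  (4B, 4-aligned)
  8..9  team  (1B, 1-aligned)
  9..10  -- padding (1B)
  10..12  ammo  (2B, 2-aligned)
  12..18  target  (6B, 2-aligned)
  18..20  id  (2B, 2-aligned)
  20..24  -- padding (4B)
  24..32  cooldown  (8B, 8-aligned)
  sizeof = 32, alignof = 8
packed(2) layout:
  0..4  hp  (4B, 2-aligned)
  4..8  x  (4B, 2-aligned)
  8..9  team  (1B, 1-aligned)
  9..10  -- padding (1B)
  10..12  ammo  (2B, 2-aligned)
  12..18  target  (6B, 2-aligned)
  18..20  id  (2B, 2-aligned)
  20..28  cooldown  (8B, 2-aligned)
  sizeof = 28, alignof = 2
32 − 28 = 4

4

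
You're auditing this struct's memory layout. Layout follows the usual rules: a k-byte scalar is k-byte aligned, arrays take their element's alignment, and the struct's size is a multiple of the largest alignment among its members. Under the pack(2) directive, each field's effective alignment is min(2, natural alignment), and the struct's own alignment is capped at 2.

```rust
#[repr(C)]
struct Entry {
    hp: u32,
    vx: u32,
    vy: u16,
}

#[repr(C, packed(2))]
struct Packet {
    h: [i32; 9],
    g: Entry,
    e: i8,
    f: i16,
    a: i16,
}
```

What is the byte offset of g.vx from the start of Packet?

40

Entry: hp at 0 (size 4, align 4) → ends 4; vx at 4 (size 4, align 4) → ends 8; vy at 8 (size 2, align 2) → ends 10; tail pad 2 to reach multiple of 4; total 12 bytes, alignment 4
h at 0 (size 36, align 2) → ends 36
g at 36 (size 12, align 2) → ends 48
within Entry: vx at 4
36 + 4 = 40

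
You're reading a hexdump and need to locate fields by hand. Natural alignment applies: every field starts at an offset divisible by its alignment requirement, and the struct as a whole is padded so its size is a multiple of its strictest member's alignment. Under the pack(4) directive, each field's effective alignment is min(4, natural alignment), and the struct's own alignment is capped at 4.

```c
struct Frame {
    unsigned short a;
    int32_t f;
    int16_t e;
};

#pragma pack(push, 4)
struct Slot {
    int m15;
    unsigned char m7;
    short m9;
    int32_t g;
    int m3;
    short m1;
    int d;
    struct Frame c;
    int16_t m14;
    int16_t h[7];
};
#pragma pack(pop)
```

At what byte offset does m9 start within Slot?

Frame: @0: a [2B, align 2] → 2; +2 pad (align 4); @4: f [4B, align 4] → 8; @8: e [2B, align 2] → 10; +2 tail pad (align 4); size 12, align 4
@0: m15 [4B, align 4] → 4
@4: m7 [1B, align 1] → 5
+1 pad (align 2)
@6: m9 [2B, align 2] → 8

6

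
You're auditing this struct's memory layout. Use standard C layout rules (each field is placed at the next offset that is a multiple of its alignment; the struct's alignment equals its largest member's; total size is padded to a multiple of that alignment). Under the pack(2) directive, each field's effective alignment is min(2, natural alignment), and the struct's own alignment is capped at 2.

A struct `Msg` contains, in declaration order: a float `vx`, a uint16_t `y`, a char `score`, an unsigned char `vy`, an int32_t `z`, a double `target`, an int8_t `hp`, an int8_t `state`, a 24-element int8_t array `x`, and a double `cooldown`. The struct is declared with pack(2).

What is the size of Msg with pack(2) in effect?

@0: vx [4B, align 2] → 4
@4: y [2B, align 2] → 6
@6: score [1B, align 1] → 7
@7: vy [1B, align 1] → 8
@8: z [4B, align 2] → 12
@12: target [8B, align 2] → 20
@20: hp [1B, align 1] → 21
@21: state [1B, align 1] → 22
@22: x [24B, align 1] → 46
@46: cooldown [8B, align 2] → 54
size 54, align 2

54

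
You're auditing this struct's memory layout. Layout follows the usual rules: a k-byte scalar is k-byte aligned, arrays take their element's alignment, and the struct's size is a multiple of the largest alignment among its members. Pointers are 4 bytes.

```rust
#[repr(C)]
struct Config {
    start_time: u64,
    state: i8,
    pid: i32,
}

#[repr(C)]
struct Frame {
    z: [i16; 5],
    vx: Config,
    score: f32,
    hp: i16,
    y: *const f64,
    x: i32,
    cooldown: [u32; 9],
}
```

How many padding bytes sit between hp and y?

2

Config: @0: start_time [8B, align 8] → 8; @8: state [1B, align 1] → 9; +3 pad (align 4); @12: pid [4B, align 4] → 16; size 16, align 8
@0: z [10B, align 2] → 10
+6 pad (align 8)
@16: vx [16B, align 8] → 32
@32: score [4B, align 4] → 36
@36: hp [2B, align 2] → 38
+2 pad (align 4)
@40: y [4B, align 4] → 44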